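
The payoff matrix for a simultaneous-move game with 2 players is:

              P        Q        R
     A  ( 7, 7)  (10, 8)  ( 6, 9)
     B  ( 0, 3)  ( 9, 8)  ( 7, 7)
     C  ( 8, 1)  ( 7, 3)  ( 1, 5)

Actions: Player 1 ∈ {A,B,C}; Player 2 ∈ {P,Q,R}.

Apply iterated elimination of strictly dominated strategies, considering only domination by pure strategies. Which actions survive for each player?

Remaining: P1:{A,B} P2:{Q,R}

P2 drop P (Q beats it: A:8>7 B:8>3 C:3>1)
P1 drop C (A beats it: Q:10>7 R:6>1)
P1→{A,B} P2→{Q,R}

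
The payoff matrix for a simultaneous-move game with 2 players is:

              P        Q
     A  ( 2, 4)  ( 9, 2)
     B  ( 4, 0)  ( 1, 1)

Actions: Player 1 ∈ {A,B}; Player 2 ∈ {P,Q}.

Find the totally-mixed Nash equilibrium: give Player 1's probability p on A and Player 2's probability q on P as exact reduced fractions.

P1 mixes 1/3 on A; P2 mixes 4/5 on P

P1 indiff ⇒ q·2+(1-q)·9 = q·4+(1-q)·1 ⇒ q(-2) = (1-q)(-8) ⇒ q = 4/5
P2 indiff ⇒ p·4+(1-p)·0 = p·2+(1-p)·1 ⇒ p(2) = (1-p)(1) ⇒ p = 1/3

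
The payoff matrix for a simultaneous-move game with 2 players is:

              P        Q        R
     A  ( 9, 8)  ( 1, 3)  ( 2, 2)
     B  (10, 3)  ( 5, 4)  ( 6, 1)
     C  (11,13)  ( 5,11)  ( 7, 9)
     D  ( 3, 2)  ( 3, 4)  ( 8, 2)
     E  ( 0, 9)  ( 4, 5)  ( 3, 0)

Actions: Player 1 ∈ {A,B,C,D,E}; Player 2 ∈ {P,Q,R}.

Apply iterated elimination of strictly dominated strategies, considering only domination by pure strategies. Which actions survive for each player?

P1 drop A (B beats it: P:10>9 Q:5>1 R:6>2)
P1 drop E (B beats it: P:10>0 Q:5>4 R:6>3)
P2 drop R (Q beats it: B:4>1 C:11>9 D:4>2)
P1 drop D (B beats it: P:10>3 Q:5>3)
P1→{B,C} P2→{P,Q}

Remaining: P1:{B,C} P2:{P,Q}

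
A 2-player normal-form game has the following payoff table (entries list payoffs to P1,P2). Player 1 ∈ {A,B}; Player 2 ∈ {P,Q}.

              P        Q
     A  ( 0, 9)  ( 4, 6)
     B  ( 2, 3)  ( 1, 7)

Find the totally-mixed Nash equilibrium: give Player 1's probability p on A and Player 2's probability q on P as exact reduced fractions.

P1 indiff ⇒ q·0+(1-q)·4 = q·2+(1-q)·1 ⇒ q(-2) = (1-q)(-3) ⇒ q = 3/5
P2 indiff ⇒ p·9+(1-p)·3 = p·6+(1-p)·7 ⇒ p(3) = (1-p)(4) ⇒ p = 4/7

(p,q) = (4/7, 3/5)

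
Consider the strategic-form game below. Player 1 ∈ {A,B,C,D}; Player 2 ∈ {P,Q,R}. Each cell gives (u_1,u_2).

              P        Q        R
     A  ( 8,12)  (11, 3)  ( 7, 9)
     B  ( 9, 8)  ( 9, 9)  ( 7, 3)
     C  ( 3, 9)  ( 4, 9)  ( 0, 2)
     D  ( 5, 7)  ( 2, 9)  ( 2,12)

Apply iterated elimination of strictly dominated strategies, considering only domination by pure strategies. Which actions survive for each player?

Remaining: P1:{A,B} P2:{P,Q}

P1 drop C (A beats it: P:8>3 Q:11>4 R:7>0)
P1 drop D (A beats it: P:8>5 Q:11>2 R:7>2)
P2 drop R (P beats it: A:12>9 B:8>3)
P1→{A,B} P2→{P,Q}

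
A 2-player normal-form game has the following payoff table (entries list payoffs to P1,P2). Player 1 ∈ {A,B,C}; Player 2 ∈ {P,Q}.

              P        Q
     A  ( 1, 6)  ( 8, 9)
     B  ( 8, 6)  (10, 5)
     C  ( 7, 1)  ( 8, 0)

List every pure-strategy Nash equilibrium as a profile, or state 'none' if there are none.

(A,P): not NE [P1→B gives 8>1; P2→Q gives 9>6]
(A,Q): not NE [P1→B gives 10>8]
(B,P): NE
(B,Q): not NE [P2→P gives 6>5]
(C,P): not NE [P1→B gives 8>7]
(C,Q): not NE [P1→B gives 10>8; P2→P gives 1>0]

NE set: (B,P)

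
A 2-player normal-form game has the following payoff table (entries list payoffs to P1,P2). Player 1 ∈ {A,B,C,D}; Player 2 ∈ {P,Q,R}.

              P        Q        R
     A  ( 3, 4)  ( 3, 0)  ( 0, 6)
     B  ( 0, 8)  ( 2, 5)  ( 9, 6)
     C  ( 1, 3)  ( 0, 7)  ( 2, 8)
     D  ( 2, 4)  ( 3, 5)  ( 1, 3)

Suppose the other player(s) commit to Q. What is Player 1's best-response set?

u_1(A vs Q) = 3
u_1(B vs Q) = 2
u_1(C vs Q) = 0
u_1(D vs Q) = 3
max payoff 3 at {A,D}

P1 best: {A,D}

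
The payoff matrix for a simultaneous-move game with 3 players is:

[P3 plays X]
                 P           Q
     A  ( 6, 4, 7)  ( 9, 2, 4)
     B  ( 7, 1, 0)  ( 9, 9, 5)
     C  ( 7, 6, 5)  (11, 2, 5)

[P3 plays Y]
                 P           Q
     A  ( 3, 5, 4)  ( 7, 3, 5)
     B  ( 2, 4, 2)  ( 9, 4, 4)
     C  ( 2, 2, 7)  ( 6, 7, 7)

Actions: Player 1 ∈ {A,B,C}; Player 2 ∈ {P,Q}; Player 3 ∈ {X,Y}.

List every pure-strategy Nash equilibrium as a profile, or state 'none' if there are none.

(A,P,X): not NE [P1→C gives 7>6]
(A,P,Y): not NE [P3→X gives 7>4]
(A,Q,X): not NE [P1→C gives 11>9; P2→P gives 4>2; P3→Y gives 5>4]
(A,Q,Y): not NE [P1→B gives 9>7; P2→P gives 5>3]
(B,P,X): not NE [P2→Q gives 9>1; P3→Y gives 2>0]
(B,P,Y): not NE [P1→A gives 3>2]
(B,Q,X): not NE [P1→C gives 11>9]
(B,Q,Y): not NE [P3→X gives 5>4]
(C,P,X): not NE [P3→Y gives 7>5]
(C,P,Y): not NE [P1→A gives 3>2; P2→Q gives 7>2]
(C,Q,X): not NE [P2→P gives 6>2; P3→Y gives 7>5]
(C,Q,Y): not NE [P1→B gives 9>6]

Equilibria: none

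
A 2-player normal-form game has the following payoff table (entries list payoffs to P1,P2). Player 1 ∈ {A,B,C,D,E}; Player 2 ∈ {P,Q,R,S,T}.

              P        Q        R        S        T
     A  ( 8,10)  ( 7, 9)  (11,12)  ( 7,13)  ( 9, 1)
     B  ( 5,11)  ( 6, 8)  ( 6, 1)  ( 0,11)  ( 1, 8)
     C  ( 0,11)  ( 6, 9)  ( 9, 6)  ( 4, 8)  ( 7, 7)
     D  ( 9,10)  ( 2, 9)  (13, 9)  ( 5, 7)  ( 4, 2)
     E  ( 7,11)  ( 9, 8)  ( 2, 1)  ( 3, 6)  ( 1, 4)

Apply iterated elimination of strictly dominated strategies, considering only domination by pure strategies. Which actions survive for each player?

Survivors P1:{A,D} P2:{P,R,S}

P1 drop B (A beats it: P:8>5 Q:7>6 R:11>6 S:7>0 T:9>1)
P1 drop C (A beats it: P:8>0 Q:7>6 R:11>9 S:7>4 T:9>7)
P2 drop Q (P beats it: A:10>9 D:10>9 E:11>8)
P1 drop E (A beats it: P:8>7 R:11>2 S:7>3 T:9>1)
P2 drop T (P beats it: A:10>1 D:10>2)
P1→{A,D} P2→{P,R,S}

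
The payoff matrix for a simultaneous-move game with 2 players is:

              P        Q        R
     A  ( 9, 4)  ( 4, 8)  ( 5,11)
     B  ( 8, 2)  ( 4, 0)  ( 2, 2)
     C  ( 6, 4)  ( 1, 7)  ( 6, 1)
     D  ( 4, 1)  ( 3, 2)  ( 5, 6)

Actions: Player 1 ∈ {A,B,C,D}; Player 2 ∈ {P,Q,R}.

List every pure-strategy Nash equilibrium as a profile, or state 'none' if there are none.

Equilibria: none

(A,P): not NE [P2→R gives 11>4]
(A,Q): not NE [P2→R gives 11>8]
(A,R): not NE [P1→C gives 6>5]
(B,P): not NE [P1→A gives 9>8]
(B,Q): not NE [P2→R gives 2>0]
(B,R): not NE [P1→C gives 6>2]
(C,P): not NE [P1→A gives 9>6; P2→Q gives 7>4]
(C,Q): not NE [P1→B gives 4>1]
(C,R): not NE [P2→Q gives 7>1]
(D,P): not NE [P1→A gives 9>4; P2→R gives 6>1]
(D,Q): not NE [P1→B gives 4>3; P2→R gives 6>2]
(D,R): not NE [P1→C gives 6>5]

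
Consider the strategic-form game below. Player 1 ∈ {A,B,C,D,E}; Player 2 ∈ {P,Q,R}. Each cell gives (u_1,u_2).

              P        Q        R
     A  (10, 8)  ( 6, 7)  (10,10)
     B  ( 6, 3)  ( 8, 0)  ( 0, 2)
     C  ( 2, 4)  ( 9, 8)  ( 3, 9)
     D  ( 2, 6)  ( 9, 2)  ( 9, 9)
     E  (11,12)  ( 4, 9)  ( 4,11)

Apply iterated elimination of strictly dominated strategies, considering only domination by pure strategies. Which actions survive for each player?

P2 drop Q (R beats it: A:10>7 B:2>0 C:9>8 D:9>2 E:11>9)
P1 drop B (A beats it: P:10>6 R:10>0)
P1 drop C (A beats it: P:10>2 R:10>3)
P1 drop D (A beats it: P:10>2 R:10>9)
P1→{A,E} P2→{P,R}

IESDS → P1:{A,E} P2:{P,R}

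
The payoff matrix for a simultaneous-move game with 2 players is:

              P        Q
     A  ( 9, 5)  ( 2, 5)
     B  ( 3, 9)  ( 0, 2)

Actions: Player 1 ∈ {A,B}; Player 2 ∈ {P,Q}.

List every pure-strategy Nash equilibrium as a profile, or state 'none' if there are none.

NE set: (A,P), (A,Q)

(A,P): NE
(A,Q): NE
(B,P): not NE [P1→A gives 9>3]
(B,Q): not NE [P1→A gives 2>0; P2→P gives 9>2]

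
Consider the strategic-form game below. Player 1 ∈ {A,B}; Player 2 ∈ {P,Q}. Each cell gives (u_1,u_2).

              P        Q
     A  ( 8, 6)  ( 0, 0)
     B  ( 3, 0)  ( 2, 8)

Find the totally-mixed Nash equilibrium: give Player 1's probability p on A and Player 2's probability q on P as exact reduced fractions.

P1 indiff ⇒ q·8+(1-q)·0 = q·3+(1-q)·2 ⇒ q(5) = (1-q)(2) ⇒ q = 2/7
P2 indiff ⇒ p·6+(1-p)·0 = p·0+(1-p)·8 ⇒ p(6) = (1-p)(8) ⇒ p = 4/7

P1 mixes 4/7 on A; P2 mixes 2/7 on P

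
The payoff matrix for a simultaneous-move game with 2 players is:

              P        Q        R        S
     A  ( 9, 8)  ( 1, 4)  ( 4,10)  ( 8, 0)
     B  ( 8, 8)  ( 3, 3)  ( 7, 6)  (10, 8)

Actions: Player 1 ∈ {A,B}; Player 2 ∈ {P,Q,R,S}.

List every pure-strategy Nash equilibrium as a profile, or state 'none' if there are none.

NE set: (B,S)

(A,P): not NE [P2→R gives 10>8]
(A,Q): not NE [P1→B gives 3>1; P2→R gives 10>4]
(A,R): not NE [P1→B gives 7>4]
(A,S): not NE [P1→B gives 10>8; P2→R gives 10>0]
(B,P): not NE [P1→A gives 9>8]
(B,Q): not NE [P2→S gives 8>3]
(B,R): not NE [P2→S gives 8>6]
(B,S): NE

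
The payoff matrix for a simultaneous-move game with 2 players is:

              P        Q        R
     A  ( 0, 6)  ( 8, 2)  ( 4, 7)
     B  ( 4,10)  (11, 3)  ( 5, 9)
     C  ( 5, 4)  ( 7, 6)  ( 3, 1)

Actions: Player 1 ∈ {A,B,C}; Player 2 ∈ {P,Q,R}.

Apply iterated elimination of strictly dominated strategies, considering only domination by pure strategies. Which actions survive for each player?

Survivors P1:{B,C} P2:{P,Q}

P1 drop A (B beats it: P:4>0 Q:11>8 R:5>4)
P2 drop R (P beats it: B:10>9 C:4>1)
P1→{B,C} P2→{P,Q}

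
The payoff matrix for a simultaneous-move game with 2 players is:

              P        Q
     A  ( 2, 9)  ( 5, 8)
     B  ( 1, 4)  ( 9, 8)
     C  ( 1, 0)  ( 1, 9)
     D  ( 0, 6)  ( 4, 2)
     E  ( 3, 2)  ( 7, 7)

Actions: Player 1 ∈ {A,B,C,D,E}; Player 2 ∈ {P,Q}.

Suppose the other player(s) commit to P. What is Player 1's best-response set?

argmax u_1 = {E}

u_1(A vs P) = 2
u_1(B vs P) = 1
u_1(C vs P) = 1
u_1(D vs P) = 0
u_1(E vs P) = 3
max payoff 3 at {E}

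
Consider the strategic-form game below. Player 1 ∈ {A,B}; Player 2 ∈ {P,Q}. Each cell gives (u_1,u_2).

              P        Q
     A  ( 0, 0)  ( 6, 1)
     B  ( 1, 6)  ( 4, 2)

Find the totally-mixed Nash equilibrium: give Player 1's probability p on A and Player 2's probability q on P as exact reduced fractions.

p=4/5, q=2/3

P1 indiff ⇒ q·0+(1-q)·6 = q·1+(1-q)·4 ⇒ q(-1) = (1-q)(-2) ⇒ q = 2/3
P2 indiff ⇒ p·0+(1-p)·6 = p·1+(1-p)·2 ⇒ p(-1) = (1-p)(-4) ⇒ p = 4/5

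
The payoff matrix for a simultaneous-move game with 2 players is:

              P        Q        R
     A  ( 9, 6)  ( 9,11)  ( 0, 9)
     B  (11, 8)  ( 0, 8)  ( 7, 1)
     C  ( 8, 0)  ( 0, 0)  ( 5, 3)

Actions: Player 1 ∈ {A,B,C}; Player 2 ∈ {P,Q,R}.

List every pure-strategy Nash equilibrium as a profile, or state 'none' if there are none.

(A,P): not NE [P1→B gives 11>9; P2→Q gives 11>6]
(A,Q): NE
(A,R): not NE [P1→B gives 7>0; P2→Q gives 11>9]
(B,P): NE
(B,Q): not NE [P1→A gives 9>0]
(B,R): not NE [P2→Q gives 8>1]
(C,P): not NE [P1→B gives 11>8; P2→R gives 3>0]
(C,Q): not NE [P1→A gives 9>0; P2→R gives 3>0]
(C,R): not NE [P1→B gives 7>5]

NE set: (A,Q), (B,P)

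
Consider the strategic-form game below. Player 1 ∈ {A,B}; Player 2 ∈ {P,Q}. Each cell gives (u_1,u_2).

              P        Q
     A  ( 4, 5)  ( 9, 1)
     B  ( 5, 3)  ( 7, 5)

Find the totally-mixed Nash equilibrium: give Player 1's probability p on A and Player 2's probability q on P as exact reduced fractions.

P1 indiff ⇒ q·4+(1-q)·9 = q·5+(1-q)·7 ⇒ q(-1) = (1-q)(-2) ⇒ q = 2/3
P2 indiff ⇒ p·5+(1-p)·3 = p·1+(1-p)·5 ⇒ p(4) = (1-p)(2) ⇒ p = 1/3

p=1/3, q=2/3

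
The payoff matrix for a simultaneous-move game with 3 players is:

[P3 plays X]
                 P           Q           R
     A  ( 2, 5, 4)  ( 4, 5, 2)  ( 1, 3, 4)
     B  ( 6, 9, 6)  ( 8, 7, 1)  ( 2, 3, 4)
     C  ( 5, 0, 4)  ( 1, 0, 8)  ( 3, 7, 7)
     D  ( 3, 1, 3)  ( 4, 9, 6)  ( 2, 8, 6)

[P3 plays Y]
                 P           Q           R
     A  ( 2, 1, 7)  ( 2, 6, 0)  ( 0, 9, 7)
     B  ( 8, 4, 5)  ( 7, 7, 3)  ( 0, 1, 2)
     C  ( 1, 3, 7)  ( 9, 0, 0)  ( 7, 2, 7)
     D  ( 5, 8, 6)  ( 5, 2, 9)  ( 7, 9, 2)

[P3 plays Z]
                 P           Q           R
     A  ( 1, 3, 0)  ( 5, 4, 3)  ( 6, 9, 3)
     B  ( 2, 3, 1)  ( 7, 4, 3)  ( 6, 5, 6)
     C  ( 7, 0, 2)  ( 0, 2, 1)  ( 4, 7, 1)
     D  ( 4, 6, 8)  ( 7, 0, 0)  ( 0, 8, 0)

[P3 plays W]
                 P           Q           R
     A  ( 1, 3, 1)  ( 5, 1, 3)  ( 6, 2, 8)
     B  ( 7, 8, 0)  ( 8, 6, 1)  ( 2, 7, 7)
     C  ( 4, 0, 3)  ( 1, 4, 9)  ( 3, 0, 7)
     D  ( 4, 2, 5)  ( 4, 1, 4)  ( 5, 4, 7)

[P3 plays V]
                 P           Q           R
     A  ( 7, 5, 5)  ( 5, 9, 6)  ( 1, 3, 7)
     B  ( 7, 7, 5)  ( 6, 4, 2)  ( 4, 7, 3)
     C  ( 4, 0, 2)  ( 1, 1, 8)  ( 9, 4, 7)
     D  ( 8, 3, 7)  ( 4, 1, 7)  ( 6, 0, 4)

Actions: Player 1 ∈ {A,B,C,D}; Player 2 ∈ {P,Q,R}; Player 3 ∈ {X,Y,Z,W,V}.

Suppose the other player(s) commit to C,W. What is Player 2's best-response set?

argmax u_2 = {Q}

u_2(P vs C,W) = 0
u_2(Q vs C,W) = 4
u_2(R vs C,W) = 0
max payoff 4 at {Q}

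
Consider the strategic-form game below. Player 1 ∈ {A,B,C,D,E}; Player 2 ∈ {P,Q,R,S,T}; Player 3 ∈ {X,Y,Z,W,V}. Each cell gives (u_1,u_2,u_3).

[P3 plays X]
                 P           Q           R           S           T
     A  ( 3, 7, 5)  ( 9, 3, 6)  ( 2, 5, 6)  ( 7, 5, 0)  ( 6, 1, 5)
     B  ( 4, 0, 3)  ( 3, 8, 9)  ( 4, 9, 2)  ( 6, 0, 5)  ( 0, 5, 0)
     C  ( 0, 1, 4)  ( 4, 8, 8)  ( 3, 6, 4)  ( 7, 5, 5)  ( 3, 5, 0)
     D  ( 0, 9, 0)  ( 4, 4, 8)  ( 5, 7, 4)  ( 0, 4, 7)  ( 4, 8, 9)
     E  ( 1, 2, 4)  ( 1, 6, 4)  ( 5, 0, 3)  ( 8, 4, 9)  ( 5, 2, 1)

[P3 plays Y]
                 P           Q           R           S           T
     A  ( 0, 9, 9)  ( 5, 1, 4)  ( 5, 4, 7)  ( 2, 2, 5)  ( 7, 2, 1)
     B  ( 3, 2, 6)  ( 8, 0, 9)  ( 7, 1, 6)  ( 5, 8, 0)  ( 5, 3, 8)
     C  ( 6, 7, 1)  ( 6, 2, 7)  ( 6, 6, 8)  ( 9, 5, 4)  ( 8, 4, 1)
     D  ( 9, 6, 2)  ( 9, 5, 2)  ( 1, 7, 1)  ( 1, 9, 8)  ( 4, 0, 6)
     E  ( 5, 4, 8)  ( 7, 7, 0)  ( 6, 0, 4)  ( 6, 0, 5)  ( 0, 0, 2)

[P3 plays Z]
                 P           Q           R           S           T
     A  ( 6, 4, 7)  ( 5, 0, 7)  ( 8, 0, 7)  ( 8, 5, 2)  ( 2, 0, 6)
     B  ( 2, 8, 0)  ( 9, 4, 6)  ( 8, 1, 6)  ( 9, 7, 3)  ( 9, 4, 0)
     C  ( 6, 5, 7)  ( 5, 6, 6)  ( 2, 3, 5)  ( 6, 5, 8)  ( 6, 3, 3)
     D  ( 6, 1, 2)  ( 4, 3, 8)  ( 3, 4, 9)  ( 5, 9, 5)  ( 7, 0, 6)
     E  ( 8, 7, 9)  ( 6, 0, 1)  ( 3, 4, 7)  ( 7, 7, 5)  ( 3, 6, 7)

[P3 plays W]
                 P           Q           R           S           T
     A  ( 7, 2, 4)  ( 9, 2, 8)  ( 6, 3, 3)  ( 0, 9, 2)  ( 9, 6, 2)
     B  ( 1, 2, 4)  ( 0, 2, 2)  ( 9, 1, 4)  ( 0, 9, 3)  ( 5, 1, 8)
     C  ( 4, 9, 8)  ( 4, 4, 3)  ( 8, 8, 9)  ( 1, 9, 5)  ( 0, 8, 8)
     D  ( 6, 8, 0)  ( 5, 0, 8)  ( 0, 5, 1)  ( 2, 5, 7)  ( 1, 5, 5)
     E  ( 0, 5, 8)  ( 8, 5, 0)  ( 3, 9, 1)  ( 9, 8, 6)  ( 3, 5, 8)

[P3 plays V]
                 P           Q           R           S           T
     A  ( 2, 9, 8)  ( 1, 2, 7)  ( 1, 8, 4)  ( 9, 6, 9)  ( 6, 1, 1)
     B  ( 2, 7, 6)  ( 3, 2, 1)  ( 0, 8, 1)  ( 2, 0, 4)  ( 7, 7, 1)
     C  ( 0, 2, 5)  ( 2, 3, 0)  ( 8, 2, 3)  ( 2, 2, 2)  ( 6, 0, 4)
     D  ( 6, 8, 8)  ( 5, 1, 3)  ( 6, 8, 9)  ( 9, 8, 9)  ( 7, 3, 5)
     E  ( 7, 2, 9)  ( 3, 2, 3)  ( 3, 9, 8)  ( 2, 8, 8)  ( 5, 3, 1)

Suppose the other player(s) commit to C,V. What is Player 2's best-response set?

u_2(P vs C,V) = 2
u_2(Q vs C,V) = 3
u_2(R vs C,V) = 2
u_2(S vs C,V) = 2
u_2(T vs C,V) = 0
max payoff 3 at {Q}

argmax u_2 = {Q}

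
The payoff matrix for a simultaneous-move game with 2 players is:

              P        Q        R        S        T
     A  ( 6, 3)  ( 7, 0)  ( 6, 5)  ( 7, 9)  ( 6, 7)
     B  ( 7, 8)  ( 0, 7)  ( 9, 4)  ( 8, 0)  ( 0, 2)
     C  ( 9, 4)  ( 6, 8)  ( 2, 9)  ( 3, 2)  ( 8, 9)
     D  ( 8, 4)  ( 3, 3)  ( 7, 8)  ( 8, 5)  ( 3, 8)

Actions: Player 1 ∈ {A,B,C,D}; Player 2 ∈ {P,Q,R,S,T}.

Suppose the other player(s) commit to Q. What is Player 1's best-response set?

u_1(A vs Q) = 7
u_1(B vs Q) = 0
u_1(C vs Q) = 6
u_1(D vs Q) = 3
max payoff 7 at {A}

argmax u_1 = {A}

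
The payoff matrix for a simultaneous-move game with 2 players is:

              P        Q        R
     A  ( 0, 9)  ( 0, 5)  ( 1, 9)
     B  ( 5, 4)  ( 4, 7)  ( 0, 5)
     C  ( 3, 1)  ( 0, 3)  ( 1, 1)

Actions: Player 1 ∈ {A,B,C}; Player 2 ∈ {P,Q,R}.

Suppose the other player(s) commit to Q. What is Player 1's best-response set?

u_1(A vs Q) = 0
u_1(B vs Q) = 4
u_1(C vs Q) = 0
max payoff 4 at {B}

BR_1 = {B}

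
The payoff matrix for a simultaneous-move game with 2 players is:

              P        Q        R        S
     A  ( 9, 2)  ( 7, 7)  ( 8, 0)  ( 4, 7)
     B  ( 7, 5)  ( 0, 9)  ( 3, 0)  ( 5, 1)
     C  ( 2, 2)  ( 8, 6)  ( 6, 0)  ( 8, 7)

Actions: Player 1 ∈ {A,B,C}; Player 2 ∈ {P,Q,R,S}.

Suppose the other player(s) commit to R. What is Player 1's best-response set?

u_1(A vs R) = 8
u_1(B vs R) = 3
u_1(C vs R) = 6
max payoff 8 at {A}

BR_1 = {A}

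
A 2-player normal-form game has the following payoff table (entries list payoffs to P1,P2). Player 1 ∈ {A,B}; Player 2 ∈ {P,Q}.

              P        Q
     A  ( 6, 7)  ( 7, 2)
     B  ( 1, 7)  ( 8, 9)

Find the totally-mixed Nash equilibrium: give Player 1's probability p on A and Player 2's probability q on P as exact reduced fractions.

P1 indiff ⇒ q·6+(1-q)·7 = q·1+(1-q)·8 ⇒ q(5) = (1-q)(1) ⇒ q = 1/6
P2 indiff ⇒ p·7+(1-p)·7 = p·2+(1-p)·9 ⇒ p(5) = (1-p)(2) ⇒ p = 2/7

(p,q) = (2/7, 1/6)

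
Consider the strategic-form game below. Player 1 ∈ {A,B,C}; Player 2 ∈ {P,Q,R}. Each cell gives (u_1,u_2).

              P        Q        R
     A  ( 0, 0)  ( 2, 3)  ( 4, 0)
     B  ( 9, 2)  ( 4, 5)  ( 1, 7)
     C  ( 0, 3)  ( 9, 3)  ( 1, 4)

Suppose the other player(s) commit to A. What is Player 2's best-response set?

BR_2 = {Q}

u_2(P vs A) = 0
u_2(Q vs A) = 3
u_2(R vs A) = 0
max payoff 3 at {Q}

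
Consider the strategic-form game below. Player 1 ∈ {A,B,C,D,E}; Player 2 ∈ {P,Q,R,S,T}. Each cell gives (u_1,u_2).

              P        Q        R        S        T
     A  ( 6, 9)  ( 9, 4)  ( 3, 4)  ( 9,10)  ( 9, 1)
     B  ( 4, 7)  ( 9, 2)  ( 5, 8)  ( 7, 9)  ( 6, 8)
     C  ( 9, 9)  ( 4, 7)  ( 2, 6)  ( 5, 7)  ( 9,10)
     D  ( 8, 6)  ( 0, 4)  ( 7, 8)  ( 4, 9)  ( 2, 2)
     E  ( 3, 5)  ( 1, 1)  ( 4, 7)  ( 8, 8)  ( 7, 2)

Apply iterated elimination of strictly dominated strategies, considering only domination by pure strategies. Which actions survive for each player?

Remaining: P1:{A,C} P2:{P,S,T}

P2 drop Q (P beats it: A:9>4 B:7>2 C:9>7 D:6>4 E:5>1)
P2 drop R (S beats it: A:10>4 B:9>8 C:7>6 D:9>8 E:8>7)
P1 drop B (A beats it: P:6>4 S:9>7 T:9>6)
P1 drop D (C beats it: P:9>8 S:5>4 T:9>2)
P1 drop E (A beats it: P:6>3 S:9>8 T:9>7)
P1→{A,C} P2→{P,S,T}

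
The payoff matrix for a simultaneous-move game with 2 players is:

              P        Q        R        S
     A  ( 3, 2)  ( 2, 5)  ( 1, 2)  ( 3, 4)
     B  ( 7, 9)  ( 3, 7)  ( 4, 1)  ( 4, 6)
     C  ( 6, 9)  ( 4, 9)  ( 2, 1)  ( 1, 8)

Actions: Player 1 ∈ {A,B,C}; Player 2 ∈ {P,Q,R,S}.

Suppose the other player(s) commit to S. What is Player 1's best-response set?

P1 best: {B}

u_1(A vs S) = 3
u_1(B vs S) = 4
u_1(C vs S) = 1
max payoff 4 at {B}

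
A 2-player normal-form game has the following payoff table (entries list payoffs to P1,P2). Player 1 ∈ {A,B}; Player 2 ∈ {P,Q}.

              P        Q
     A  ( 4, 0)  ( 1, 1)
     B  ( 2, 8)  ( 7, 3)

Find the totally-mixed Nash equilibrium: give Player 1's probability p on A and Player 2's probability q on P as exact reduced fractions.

p=5/6, q=3/4

P1 indiff ⇒ q·4+(1-q)·1 = q·2+(1-q)·7 ⇒ q(2) = (1-q)(6) ⇒ q = 3/4
P2 indiff ⇒ p·0+(1-p)·8 = p·1+(1-p)·3 ⇒ p(-1) = (1-p)(-5) ⇒ p = 5/6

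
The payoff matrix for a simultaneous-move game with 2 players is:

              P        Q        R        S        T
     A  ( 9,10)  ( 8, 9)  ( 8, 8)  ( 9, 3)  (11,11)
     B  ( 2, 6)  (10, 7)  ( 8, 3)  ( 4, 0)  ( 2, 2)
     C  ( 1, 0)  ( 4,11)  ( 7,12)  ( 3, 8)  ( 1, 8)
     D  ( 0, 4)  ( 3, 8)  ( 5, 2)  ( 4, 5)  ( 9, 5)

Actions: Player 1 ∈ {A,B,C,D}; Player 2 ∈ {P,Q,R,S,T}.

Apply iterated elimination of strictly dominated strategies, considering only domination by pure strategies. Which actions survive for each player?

IESDS → P1:{A,B} P2:{P,Q,T}

P1 drop C (A beats it: P:9>1 Q:8>4 R:8>7 S:9>3 T:11>1)
P1 drop D (A beats it: P:9>0 Q:8>3 R:8>5 S:9>4 T:11>9)
P2 drop R (P beats it: A:10>8 B:6>3)
P2 drop S (P beats it: A:10>3 B:6>0)
P1→{A,B} P2→{P,Q,T}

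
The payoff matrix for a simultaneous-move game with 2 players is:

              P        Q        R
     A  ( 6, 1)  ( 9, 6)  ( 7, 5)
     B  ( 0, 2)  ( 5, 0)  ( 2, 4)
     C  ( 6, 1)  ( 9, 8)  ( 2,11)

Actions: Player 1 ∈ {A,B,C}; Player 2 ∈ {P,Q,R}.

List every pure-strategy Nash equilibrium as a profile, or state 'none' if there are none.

(A,P): not NE [P2→Q gives 6>1]
(A,Q): NE
(A,R): not NE [P2→Q gives 6>5]
(B,P): not NE [P1→C gives 6>0; P2→R gives 4>2]
(B,Q): not NE [P1→C gives 9>5; P2→R gives 4>0]
(B,R): not NE [P1→A gives 7>2]
(C,P): not NE [P2→R gives 11>1]
(C,Q): not NE [P2→R gives 11>8]
(C,R): not NE [P1→A gives 7>2]

PSNE = {(A,Q)}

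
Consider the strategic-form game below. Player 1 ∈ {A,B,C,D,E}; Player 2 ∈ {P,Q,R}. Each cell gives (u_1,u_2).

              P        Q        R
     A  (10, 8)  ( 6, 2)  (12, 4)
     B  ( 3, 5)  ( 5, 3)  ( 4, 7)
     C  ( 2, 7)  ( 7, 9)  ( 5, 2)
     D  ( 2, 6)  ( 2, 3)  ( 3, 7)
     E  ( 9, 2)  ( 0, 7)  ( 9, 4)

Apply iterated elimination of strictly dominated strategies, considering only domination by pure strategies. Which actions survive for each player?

P1 drop B (A beats it: P:10>3 Q:6>5 R:12>4)
P1 drop D (A beats it: P:10>2 Q:6>2 R:12>3)
P1 drop E (A beats it: P:10>9 Q:6>0 R:12>9)
P2 drop R (P beats it: A:8>4 C:7>2)
P1→{A,C} P2→{P,Q}

Survivors P1:{A,C} P2:{P,Q}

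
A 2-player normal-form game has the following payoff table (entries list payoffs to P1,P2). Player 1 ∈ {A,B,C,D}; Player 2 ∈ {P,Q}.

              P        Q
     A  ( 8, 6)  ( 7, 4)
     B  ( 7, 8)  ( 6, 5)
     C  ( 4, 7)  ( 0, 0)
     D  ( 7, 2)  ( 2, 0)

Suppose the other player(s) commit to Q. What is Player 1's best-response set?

u_1(A vs Q) = 7
u_1(B vs Q) = 6
u_1(C vs Q) = 0
u_1(D vs Q) = 2
max payoff 7 at {A}

argmax u_1 = {A}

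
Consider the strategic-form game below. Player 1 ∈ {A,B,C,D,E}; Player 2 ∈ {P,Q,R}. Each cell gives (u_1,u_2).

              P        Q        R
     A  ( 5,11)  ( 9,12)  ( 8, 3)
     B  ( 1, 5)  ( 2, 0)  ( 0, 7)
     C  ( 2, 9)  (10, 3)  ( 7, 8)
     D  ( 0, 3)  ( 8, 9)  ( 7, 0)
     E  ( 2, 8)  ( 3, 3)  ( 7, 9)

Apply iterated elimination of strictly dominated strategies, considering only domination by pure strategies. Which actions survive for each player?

P1 drop B (A beats it: P:5>1 Q:9>2 R:8>0)
P1 drop D (A beats it: P:5>0 Q:9>8 R:8>7)
P1 drop E (A beats it: P:5>2 Q:9>3 R:8>7)
P2 drop R (P beats it: A:11>3 C:9>8)
P1→{A,C} P2→{P,Q}

Remaining: P1:{A,C} P2:{P,Q}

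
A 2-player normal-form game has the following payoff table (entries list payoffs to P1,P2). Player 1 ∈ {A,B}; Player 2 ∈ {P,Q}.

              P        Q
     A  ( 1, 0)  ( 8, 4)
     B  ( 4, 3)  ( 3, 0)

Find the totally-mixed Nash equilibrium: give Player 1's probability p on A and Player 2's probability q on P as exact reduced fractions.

p=3/7, q=5/8

P1 indiff ⇒ q·1+(1-q)·8 = q·4+(1-q)·3 ⇒ q(-3) = (1-q)(-5) ⇒ q = 5/8
P2 indiff ⇒ p·0+(1-p)·3 = p·4+(1-p)·0 ⇒ p(-4) = (1-p)(-3) ⇒ p = 3/7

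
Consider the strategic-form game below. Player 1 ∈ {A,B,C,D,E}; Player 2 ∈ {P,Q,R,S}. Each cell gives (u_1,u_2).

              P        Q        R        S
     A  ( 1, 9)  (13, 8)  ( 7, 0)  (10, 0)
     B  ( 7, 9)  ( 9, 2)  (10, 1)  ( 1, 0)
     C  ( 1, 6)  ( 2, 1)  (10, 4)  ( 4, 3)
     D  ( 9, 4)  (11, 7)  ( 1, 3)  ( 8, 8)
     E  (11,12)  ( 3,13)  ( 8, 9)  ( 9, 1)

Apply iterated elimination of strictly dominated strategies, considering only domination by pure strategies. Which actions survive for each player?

Survivors P1:{A,D,E} P2:{P,Q,S}

P2 drop R (P beats it: A:9>0 B:9>1 C:6>4 D:4>3 E:12>9)
P1 drop B (D beats it: P:9>7 Q:11>9 S:8>1)
P1 drop C (D beats it: P:9>1 Q:11>2 S:8>4)
P1→{A,D,E} P2→{P,Q,S}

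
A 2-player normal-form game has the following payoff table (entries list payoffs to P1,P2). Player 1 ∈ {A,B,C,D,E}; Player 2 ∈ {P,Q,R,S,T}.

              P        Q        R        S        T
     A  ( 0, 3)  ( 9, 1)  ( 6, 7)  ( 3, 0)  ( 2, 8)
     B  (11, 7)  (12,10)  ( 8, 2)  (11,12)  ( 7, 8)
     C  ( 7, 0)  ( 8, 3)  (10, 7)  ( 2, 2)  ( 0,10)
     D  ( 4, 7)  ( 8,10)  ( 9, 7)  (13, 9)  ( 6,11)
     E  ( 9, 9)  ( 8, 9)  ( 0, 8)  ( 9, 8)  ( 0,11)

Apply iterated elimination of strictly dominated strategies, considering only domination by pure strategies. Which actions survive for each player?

Survivors P1:{B,D} P2:{Q,S,T}

P1 drop A (B beats it: P:11>0 Q:12>9 R:8>6 S:11>3 T:7>2)
P1 drop E (B beats it: P:11>9 Q:12>8 R:8>0 S:11>9 T:7>0)
P2 drop P (Q beats it: B:10>7 C:3>0 D:10>7)
P2 drop R (T beats it: B:8>2 C:10>7 D:11>7)
P1 drop C (B beats it: Q:12>8 S:11>2 T:7>0)
P1→{B,D} P2→{Q,S,T}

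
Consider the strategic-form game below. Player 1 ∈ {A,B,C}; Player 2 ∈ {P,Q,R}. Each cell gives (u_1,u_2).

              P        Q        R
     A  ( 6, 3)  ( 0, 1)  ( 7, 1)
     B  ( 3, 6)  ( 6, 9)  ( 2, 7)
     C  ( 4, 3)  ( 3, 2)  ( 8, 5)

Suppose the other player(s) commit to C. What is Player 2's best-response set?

argmax u_2 = {R}

u_2(P vs C) = 3
u_2(Q vs C) = 2
u_2(R vs C) = 5
max payoff 5 at {R}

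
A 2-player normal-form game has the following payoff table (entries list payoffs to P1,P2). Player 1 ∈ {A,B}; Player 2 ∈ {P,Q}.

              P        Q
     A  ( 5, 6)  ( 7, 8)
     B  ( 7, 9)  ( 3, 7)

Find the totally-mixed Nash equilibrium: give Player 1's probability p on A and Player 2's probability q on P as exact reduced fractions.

P1 mixes 1/2 on A; P2 mixes 2/3 on P

P1 indiff ⇒ q·5+(1-q)·7 = q·7+(1-q)·3 ⇒ q(-2) = (1-q)(-4) ⇒ q = 2/3
P2 indiff ⇒ p·6+(1-p)·9 = p·8+(1-p)·7 ⇒ p(-2) = (1-p)(-2) ⇒ p = 1/2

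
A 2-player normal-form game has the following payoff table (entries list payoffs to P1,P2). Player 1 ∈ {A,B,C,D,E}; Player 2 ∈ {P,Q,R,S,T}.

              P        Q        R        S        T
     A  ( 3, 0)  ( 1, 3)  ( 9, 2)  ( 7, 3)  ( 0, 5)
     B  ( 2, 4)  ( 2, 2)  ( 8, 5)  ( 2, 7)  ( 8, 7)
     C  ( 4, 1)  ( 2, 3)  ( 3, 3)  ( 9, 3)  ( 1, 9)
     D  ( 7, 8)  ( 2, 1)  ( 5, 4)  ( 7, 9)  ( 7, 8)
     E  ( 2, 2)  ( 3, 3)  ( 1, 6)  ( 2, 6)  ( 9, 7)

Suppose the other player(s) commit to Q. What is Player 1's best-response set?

argmax u_1 = {E}

u_1(A vs Q) = 1
u_1(B vs Q) = 2
u_1(C vs Q) = 2
u_1(D vs Q) = 2
u_1(E vs Q) = 3
max payoff 3 at {E}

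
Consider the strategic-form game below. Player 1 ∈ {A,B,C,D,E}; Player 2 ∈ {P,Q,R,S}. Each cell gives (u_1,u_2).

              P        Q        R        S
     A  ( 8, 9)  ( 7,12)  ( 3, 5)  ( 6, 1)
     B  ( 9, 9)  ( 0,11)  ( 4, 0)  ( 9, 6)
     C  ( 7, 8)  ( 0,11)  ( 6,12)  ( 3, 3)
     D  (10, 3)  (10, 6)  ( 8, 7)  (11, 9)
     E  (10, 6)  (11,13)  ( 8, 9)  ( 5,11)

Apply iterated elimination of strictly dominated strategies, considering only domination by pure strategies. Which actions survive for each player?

P1 drop A (D beats it: P:10>8 Q:10>7 R:8>3 S:11>6)
P1 drop B (D beats it: P:10>9 Q:10>0 R:8>4 S:11>9)
P1 drop C (D beats it: P:10>7 Q:10>0 R:8>6 S:11>3)
P2 drop P (Q beats it: D:6>3 E:13>6)
P2 drop R (S beats it: D:9>7 E:11>9)
P1→{D,E} P2→{Q,S}

IESDS → P1:{D,E} P2:{Q,S}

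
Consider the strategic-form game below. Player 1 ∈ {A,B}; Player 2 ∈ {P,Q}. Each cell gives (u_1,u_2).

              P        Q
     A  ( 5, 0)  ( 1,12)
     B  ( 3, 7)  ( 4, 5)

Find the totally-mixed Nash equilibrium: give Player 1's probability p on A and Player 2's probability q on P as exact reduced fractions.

(p,q) = (1/7, 3/5)

P1 indiff ⇒ q·5+(1-q)·1 = q·3+(1-q)·4 ⇒ q(2) = (1-q)(3) ⇒ q = 3/5
P2 indiff ⇒ p·0+(1-p)·7 = p·12+(1-p)·5 ⇒ p(-12) = (1-p)(-2) ⇒ p = 1/7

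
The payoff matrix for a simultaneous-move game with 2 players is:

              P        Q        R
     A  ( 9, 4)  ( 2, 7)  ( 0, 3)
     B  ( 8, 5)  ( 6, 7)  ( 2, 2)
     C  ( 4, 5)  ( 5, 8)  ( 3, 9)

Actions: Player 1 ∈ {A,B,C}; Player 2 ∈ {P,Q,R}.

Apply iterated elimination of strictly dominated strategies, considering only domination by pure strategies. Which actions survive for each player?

Survivors P1:{B,C} P2:{Q,R}

P2 drop P (Q beats it: A:7>4 B:7>5 C:8>5)
P1 drop A (B beats it: Q:6>2 R:2>0)
P1→{B,C} P2→{Q,R}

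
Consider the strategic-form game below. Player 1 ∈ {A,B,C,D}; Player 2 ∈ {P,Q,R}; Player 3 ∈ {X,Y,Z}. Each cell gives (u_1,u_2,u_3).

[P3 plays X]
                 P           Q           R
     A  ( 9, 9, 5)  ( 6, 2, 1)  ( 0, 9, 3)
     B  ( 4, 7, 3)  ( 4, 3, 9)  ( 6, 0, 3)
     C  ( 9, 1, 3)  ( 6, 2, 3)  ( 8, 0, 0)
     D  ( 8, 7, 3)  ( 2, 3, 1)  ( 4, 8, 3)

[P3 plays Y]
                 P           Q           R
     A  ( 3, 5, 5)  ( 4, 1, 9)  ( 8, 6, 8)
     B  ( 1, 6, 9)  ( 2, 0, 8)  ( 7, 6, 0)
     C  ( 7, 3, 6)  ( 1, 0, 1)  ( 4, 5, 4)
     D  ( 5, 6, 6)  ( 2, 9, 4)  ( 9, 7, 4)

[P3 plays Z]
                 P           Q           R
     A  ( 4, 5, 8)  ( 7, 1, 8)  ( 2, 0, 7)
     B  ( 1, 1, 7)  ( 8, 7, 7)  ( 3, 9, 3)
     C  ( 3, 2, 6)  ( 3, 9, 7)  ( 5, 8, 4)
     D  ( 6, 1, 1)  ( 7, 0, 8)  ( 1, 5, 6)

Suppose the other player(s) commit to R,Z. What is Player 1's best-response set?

u_1(A vs R,Z) = 2
u_1(B vs R,Z) = 3
u_1(C vs R,Z) = 5
u_1(D vs R,Z) = 1
max payoff 5 at {C}

argmax u_1 = {C}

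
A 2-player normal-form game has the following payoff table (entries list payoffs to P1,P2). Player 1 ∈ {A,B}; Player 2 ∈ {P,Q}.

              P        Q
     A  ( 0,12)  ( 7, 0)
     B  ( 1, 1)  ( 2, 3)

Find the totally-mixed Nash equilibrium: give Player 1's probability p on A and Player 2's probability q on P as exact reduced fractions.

P1 indiff ⇒ q·0+(1-q)·7 = q·1+(1-q)·2 ⇒ q(-1) = (1-q)(-5) ⇒ q = 5/6
P2 indiff ⇒ p·12+(1-p)·1 = p·0+(1-p)·3 ⇒ p(12) = (1-p)(2) ⇒ p = 1/7

(p,q) = (1/7, 5/6)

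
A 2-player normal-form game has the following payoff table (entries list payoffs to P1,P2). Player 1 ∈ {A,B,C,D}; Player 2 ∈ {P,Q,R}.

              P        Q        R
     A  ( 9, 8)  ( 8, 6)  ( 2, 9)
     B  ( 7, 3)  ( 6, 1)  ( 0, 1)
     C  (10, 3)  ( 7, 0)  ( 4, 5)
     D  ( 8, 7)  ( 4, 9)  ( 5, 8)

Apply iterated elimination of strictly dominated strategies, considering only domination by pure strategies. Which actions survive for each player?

P1 drop B (A beats it: P:9>7 Q:8>6 R:2>0)
P2 drop P (R beats it: A:9>8 C:5>3 D:8>7)
P1→{A,C,D} P2→{Q,R}

Remaining: P1:{A,C,D} P2:{Q,R}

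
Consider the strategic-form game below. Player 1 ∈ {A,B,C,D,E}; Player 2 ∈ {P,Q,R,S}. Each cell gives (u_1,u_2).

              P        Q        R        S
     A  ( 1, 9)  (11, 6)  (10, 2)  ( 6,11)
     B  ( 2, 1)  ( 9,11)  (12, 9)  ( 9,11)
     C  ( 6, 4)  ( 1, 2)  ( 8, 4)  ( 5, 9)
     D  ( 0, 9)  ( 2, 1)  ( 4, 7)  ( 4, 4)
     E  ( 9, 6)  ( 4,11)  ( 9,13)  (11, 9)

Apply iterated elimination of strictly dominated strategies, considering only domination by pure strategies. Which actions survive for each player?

IESDS → P1:{A,B,E} P2:{Q,R,S}

P1 drop C (E beats it: P:9>6 Q:4>1 R:9>8 S:11>5)
P1 drop D (A beats it: P:1>0 Q:11>2 R:10>4 S:6>4)
P2 drop P (S beats it: A:11>9 B:11>1 E:9>6)
P1→{A,B,E} P2→{Q,R,S}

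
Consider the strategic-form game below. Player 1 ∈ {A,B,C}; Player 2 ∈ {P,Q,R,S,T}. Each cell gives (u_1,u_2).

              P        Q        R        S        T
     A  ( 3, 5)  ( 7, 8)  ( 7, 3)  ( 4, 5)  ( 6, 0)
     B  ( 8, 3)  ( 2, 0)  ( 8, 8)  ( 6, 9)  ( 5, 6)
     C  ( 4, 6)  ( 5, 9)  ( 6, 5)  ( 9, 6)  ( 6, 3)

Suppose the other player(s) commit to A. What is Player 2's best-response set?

u_2(P vs A) = 5
u_2(Q vs A) = 8
u_2(R vs A) = 3
u_2(S vs A) = 5
u_2(T vs A) = 0
max payoff 8 at {Q}

BR_2 = {Q}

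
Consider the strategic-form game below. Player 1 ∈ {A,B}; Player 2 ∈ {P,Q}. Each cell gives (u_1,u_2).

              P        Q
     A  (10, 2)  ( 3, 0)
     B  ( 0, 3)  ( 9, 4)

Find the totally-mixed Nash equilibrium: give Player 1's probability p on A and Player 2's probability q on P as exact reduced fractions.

P1 indiff ⇒ q·10+(1-q)·3 = q·0+(1-q)·9 ⇒ q(10) = (1-q)(6) ⇒ q = 3/8
P2 indiff ⇒ p·2+(1-p)·3 = p·0+(1-p)·4 ⇒ p(2) = (1-p)(1) ⇒ p = 1/3

P1 mixes 1/3 on A; P2 mixes 3/8 on P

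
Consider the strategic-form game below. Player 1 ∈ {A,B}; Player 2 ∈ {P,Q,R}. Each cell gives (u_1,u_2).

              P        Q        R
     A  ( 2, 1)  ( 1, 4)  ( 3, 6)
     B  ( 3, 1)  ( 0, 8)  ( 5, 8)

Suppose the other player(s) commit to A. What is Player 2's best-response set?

BR_2 = {R}

u_2(P vs A) = 1
u_2(Q vs A) = 4
u_2(R vs A) = 6
max payoff 6 at {R}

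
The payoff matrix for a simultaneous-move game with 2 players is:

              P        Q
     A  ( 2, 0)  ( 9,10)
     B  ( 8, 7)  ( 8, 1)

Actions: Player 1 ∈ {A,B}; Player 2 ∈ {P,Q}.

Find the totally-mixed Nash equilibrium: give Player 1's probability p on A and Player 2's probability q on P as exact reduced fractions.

P1 mixes 3/8 on A; P2 mixes 1/7 on P

P1 indiff ⇒ q·2+(1-q)·9 = q·8+(1-q)·8 ⇒ q(-6) = (1-q)(-1) ⇒ q = 1/7
P2 indiff ⇒ p·0+(1-p)·7 = p·10+(1-p)·1 ⇒ p(-10) = (1-p)(-6) ⇒ p = 3/8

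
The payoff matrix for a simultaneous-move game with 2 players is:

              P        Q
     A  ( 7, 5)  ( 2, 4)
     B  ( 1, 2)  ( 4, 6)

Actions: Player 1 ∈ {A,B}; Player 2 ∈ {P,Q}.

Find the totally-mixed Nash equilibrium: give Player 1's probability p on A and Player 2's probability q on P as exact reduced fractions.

P1 indiff ⇒ q·7+(1-q)·2 = q·1+(1-q)·4 ⇒ q(6) = (1-q)(2) ⇒ q = 1/4
P2 indiff ⇒ p·5+(1-p)·2 = p·4+(1-p)·6 ⇒ p(1) = (1-p)(4) ⇒ p = 4/5

P1 mixes 4/5 on A; P2 mixes 1/4 on P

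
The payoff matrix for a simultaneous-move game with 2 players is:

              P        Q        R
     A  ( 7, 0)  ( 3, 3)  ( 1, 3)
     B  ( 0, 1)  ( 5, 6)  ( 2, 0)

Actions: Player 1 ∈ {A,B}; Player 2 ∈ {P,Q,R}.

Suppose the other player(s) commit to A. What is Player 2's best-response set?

u_2(P vs A) = 0
u_2(Q vs A) = 3
u_2(R vs A) = 3
max payoff 3 at {Q,R}

P2 best: {Q,R}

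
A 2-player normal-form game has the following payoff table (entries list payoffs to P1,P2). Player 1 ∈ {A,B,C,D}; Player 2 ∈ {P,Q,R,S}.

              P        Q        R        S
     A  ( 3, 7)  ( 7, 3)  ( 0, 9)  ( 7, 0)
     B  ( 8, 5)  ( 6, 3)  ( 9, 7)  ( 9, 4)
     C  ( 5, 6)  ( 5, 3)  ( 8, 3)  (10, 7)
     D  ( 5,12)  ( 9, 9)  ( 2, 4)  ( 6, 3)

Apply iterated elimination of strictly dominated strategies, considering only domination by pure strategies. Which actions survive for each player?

P2 drop Q (P beats it: A:7>3 B:5>3 C:6>3 D:12>9)
P1 drop A (B beats it: P:8>3 R:9>0 S:9>7)
P1 drop D (B beats it: P:8>5 R:9>2 S:9>6)
P1→{B,C} P2→{P,R,S}

Remaining: P1:{B,C} P2:{P,R,S}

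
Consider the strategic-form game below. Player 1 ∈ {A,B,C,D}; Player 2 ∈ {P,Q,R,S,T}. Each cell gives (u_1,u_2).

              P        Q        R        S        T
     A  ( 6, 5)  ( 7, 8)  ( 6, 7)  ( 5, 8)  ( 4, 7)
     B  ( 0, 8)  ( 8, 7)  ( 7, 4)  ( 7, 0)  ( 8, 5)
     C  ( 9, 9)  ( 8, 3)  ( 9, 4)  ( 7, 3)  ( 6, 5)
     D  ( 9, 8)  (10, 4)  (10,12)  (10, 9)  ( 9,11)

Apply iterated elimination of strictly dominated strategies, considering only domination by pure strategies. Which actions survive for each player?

IESDS → P1:{C,D} P2:{P,R,T}

P1 drop A (C beats it: P:9>6 Q:8>7 R:9>6 S:7>5 T:6>4)
P1 drop B (D beats it: P:9>0 Q:10>8 R:10>7 S:10>7 T:9>8)
P2 drop Q (P beats it: C:9>3 D:8>4)
P2 drop S (R beats it: C:4>3 D:12>9)
P1→{C,D} P2→{P,R,T}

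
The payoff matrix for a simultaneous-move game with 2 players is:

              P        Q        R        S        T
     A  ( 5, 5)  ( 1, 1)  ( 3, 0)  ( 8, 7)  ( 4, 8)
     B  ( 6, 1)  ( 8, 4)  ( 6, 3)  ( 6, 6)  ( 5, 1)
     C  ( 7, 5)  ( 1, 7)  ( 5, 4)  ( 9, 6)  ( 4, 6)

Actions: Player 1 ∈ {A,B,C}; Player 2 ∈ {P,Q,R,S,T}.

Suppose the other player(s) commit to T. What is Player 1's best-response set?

BR_1 = {B}

u_1(A vs T) = 4
u_1(B vs T) = 5
u_1(C vs T) = 4
max payoff 5 at {B}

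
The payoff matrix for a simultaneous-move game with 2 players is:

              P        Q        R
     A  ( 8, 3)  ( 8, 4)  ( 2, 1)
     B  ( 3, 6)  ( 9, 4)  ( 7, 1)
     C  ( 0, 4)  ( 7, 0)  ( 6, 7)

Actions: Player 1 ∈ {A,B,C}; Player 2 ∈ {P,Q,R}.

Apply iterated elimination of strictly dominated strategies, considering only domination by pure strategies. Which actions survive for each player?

P1 drop C (B beats it: P:3>0 Q:9>7 R:7>6)
P2 drop R (P beats it: A:3>1 B:6>1)
P1→{A,B} P2→{P,Q}

IESDS → P1:{A,B} P2:{P,Q}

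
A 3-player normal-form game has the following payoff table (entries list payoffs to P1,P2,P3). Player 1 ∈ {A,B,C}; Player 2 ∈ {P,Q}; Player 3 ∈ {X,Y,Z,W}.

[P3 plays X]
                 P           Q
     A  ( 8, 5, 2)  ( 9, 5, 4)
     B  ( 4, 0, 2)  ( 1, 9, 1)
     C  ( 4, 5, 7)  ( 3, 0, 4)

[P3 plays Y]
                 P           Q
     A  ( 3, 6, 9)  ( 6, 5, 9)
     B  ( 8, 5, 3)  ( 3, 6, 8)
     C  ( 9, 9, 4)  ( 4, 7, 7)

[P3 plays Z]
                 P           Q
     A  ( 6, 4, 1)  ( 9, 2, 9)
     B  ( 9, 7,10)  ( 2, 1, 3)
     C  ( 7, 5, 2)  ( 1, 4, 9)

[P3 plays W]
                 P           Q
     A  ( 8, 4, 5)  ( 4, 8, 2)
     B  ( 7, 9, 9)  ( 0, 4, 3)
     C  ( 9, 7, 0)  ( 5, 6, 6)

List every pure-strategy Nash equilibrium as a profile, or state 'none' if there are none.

PSNE = {(B,P,Z)}

(A,P,X): not NE [P3→Y gives 9>2]
(A,P,Y): not NE [P1→C gives 9>3]
(A,P,Z): not NE [P1→B gives 9>6; P3→Y gives 9>1]
(A,P,W): not NE [P1→C gives 9>8; P2→Q gives 8>4; P3→Y gives 9>5]
(A,Q,X): not NE [P3→Z gives 9>4]
(A,Q,Y): not NE [P2→P gives 6>5]
(A,Q,Z): not NE [P2→P gives 4>2]
(A,Q,W): not NE [P1→C gives 5>4; P3→Z gives 9>2]
(B,P,X): not NE [P1→A gives 8>4; P2→Q gives 9>0; P3→Z gives 10>2]
(B,P,Y): not NE [P1→C gives 9>8; P2→Q gives 6>5; P3→Z gives 10>3]
(B,P,Z): NE
(B,P,W): not NE [P1→C gives 9>7; P3→Z gives 10>9]
(B,Q,X): not NE [P1→A gives 9>1; P3→Y gives 8>1]
(B,Q,Y): not NE [P1→A gives 6>3]
(B,Q,Z): not NE [P1→A gives 9>2; P2→P gives 7>1; P3→Y gives 8>3]
(B,Q,W): not NE [P1→C gives 5>0; P2→P gives 9>4; P3→Y gives 8>3]
(C,P,X): not NE [P1→A gives 8>4]
(C,P,Y): not NE [P3→X gives 7>4]
(C,P,Z): not NE [P1→B gives 9>7; P3→X gives 7>2]
(C,P,W): not NE [P3→X gives 7>0]
(C,Q,X): not NE [P1→A gives 9>3; P2→P gives 5>0; P3→Z gives 9>4]
(C,Q,Y): not NE [P1→A gives 6>4; P2→P gives 9>7; P3→Z gives 9>7]
(C,Q,Z): not NE [P1→A gives 9>1; P2→P gives 5>4]
(C,Q,W): not NE [P2→P gives 7>6; P3→Z gives 9>6]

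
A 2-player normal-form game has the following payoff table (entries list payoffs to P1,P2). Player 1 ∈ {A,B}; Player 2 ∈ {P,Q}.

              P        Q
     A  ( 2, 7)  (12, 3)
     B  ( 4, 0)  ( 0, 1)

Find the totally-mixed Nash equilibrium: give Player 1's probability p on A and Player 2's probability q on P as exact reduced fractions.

p=1/5, q=6/7

P1 indiff ⇒ q·2+(1-q)·12 = q·4+(1-q)·0 ⇒ q(-2) = (1-q)(-12) ⇒ q = 6/7
P2 indiff ⇒ p·7+(1-p)·0 = p·3+(1-p)·1 ⇒ p(4) = (1-p)(1) ⇒ p = 1/5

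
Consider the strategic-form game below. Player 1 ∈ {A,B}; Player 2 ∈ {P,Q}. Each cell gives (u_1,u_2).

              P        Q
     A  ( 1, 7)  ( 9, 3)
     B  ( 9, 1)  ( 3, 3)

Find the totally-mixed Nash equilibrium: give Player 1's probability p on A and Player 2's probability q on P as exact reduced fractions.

p=1/3, q=3/7

P1 indiff ⇒ q·1+(1-q)·9 = q·9+(1-q)·3 ⇒ q(-8) = (1-q)(-6) ⇒ q = 3/7
P2 indiff ⇒ p·7+(1-p)·1 = p·3+(1-p)·3 ⇒ p(4) = (1-p)(2) ⇒ p = 1/3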